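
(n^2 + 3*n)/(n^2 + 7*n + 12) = n/(n + 4)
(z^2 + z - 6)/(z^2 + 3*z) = (z - 2)/z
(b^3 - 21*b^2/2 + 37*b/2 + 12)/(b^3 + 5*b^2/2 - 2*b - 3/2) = (b^2 - 11*b + 24)/(b^2 + 2*b - 3)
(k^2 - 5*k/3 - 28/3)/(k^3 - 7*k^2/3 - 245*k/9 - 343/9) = 3*(k - 4)/(3*k^2 - 14*k - 49)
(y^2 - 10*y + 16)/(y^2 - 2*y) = (y - 8)/y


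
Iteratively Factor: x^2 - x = (x - 1)*(x)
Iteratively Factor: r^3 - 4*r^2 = (r)*(r^2 - 4*r) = r^2*(r - 4)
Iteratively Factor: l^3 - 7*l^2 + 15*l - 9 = (l - 1)*(l^2 - 6*l + 9) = (l - 3)*(l - 1)*(l - 3)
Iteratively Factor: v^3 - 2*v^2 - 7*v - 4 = (v + 1)*(v^2 - 3*v - 4) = (v - 4)*(v + 1)*(v + 1)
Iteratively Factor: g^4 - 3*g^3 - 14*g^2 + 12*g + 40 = (g - 2)*(g^3 - g^2 - 16*g - 20) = (g - 2)*(g + 2)*(g^2 - 3*g - 10) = (g - 5)*(g - 2)*(g + 2)*(g + 2)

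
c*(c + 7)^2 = c^3 + 14*c^2 + 49*c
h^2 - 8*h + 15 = (h - 5)*(h - 3)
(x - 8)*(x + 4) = x^2 - 4*x - 32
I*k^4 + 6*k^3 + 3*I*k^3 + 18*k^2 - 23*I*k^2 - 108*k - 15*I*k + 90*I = (k - 3)*(k + 6)*(k - 5*I)*(I*k + 1)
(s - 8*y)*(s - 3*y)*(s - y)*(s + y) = s^4 - 11*s^3*y + 23*s^2*y^2 + 11*s*y^3 - 24*y^4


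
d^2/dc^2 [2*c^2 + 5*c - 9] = 4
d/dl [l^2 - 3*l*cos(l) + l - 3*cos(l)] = 3*l*sin(l) + 2*l - 3*sqrt(2)*cos(l + pi/4) + 1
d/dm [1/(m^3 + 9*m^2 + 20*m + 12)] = (-3*m^2 - 18*m - 20)/(m^3 + 9*m^2 + 20*m + 12)^2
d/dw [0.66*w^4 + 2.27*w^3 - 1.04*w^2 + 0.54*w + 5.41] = 2.64*w^3 + 6.81*w^2 - 2.08*w + 0.54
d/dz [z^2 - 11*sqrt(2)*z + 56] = 2*z - 11*sqrt(2)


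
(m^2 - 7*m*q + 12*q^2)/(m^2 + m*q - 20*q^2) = (m - 3*q)/(m + 5*q)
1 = 1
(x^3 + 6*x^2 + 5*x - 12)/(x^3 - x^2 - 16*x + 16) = (x + 3)/(x - 4)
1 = 1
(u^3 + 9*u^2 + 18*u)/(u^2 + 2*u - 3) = u*(u + 6)/(u - 1)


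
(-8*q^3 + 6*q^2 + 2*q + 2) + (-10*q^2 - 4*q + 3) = -8*q^3 - 4*q^2 - 2*q + 5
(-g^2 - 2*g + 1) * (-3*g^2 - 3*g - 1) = 3*g^4 + 9*g^3 + 4*g^2 - g - 1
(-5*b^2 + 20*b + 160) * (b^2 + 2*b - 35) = -5*b^4 + 10*b^3 + 375*b^2 - 380*b - 5600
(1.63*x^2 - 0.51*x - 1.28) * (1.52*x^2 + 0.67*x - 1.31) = 2.4776*x^4 + 0.3169*x^3 - 4.4226*x^2 - 0.1895*x + 1.6768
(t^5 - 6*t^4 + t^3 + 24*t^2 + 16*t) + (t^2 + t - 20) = t^5 - 6*t^4 + t^3 + 25*t^2 + 17*t - 20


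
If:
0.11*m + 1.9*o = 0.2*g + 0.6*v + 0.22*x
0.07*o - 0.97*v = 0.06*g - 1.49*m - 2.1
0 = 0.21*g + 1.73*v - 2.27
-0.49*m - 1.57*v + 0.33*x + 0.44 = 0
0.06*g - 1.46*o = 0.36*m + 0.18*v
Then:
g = 13.29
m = -1.11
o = 0.86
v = -0.30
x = -4.41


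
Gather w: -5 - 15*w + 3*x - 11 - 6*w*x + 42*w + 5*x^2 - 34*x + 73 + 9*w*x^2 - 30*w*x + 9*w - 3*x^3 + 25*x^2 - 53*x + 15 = w*(9*x^2 - 36*x + 36) - 3*x^3 + 30*x^2 - 84*x + 72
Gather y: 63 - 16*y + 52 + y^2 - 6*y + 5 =y^2 - 22*y + 120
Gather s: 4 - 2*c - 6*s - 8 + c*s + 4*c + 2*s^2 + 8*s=2*c + 2*s^2 + s*(c + 2) - 4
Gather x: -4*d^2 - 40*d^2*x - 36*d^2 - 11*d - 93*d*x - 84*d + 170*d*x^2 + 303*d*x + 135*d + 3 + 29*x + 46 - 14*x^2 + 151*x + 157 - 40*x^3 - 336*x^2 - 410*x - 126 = -40*d^2 + 40*d - 40*x^3 + x^2*(170*d - 350) + x*(-40*d^2 + 210*d - 230) + 80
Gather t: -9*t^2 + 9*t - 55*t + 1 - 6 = -9*t^2 - 46*t - 5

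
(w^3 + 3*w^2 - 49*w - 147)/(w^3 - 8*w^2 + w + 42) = (w^2 + 10*w + 21)/(w^2 - w - 6)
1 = 1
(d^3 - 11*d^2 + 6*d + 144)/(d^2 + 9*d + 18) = (d^2 - 14*d + 48)/(d + 6)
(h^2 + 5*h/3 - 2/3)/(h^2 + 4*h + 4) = (h - 1/3)/(h + 2)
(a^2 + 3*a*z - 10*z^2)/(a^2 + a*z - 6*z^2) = (a + 5*z)/(a + 3*z)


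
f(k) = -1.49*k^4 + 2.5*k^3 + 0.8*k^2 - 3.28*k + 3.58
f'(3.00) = -91.90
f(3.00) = -52.25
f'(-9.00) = 4934.66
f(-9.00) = -11500.49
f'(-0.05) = -3.34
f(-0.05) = 3.75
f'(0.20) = -2.71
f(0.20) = 2.97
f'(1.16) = -0.63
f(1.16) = 2.06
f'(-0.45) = -1.94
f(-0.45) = 4.93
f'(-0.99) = 8.27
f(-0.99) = 3.75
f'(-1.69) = 44.20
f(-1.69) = -12.81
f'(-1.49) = 30.70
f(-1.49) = -5.37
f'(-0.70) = 1.32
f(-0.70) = 5.05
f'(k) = -5.96*k^3 + 7.5*k^2 + 1.6*k - 3.28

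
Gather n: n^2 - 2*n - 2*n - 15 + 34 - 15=n^2 - 4*n + 4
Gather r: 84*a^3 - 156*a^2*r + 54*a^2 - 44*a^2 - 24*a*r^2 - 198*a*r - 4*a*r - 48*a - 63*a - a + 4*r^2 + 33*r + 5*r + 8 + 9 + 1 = 84*a^3 + 10*a^2 - 112*a + r^2*(4 - 24*a) + r*(-156*a^2 - 202*a + 38) + 18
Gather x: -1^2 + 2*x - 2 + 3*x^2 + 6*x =3*x^2 + 8*x - 3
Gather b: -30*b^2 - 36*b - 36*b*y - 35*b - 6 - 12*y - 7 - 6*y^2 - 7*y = -30*b^2 + b*(-36*y - 71) - 6*y^2 - 19*y - 13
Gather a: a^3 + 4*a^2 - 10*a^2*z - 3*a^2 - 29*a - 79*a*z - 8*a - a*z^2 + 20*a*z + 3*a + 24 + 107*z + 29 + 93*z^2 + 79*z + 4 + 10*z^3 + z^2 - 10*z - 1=a^3 + a^2*(1 - 10*z) + a*(-z^2 - 59*z - 34) + 10*z^3 + 94*z^2 + 176*z + 56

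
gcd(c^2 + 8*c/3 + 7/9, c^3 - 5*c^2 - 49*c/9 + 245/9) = c + 7/3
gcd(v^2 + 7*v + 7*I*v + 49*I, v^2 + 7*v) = v + 7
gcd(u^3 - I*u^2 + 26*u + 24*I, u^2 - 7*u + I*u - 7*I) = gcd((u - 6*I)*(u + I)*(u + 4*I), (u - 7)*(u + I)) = u + I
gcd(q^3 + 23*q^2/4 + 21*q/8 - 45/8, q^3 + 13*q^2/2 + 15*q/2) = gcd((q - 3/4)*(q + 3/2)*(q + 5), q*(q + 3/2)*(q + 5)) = q^2 + 13*q/2 + 15/2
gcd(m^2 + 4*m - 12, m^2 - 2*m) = m - 2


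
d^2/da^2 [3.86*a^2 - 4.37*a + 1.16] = 7.72000000000000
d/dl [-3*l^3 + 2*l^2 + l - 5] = -9*l^2 + 4*l + 1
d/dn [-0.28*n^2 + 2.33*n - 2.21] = 2.33 - 0.56*n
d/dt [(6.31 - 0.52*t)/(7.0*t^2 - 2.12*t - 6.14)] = (3.64*t^2 - 88.34*t + 16.57)/(49.0*t^4 - 29.68*t^3 - 81.4656*t^2 + 26.0336*t + 37.6996)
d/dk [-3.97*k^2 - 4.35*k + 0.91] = -7.94*k - 4.35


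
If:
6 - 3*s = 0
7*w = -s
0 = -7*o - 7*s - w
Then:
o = -96/49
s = 2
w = -2/7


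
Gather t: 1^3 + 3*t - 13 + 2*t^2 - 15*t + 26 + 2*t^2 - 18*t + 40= 4*t^2 - 30*t + 54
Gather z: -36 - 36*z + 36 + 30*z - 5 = -6*z - 5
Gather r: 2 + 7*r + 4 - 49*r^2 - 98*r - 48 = -49*r^2 - 91*r - 42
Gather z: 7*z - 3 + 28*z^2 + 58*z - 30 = 28*z^2 + 65*z - 33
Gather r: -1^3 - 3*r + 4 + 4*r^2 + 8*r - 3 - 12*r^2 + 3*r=-8*r^2 + 8*r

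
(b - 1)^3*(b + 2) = b^4 - b^3 - 3*b^2 + 5*b - 2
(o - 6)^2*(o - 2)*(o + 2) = o^4 - 12*o^3 + 32*o^2 + 48*o - 144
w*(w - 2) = w^2 - 2*w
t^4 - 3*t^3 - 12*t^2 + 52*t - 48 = (t - 3)*(t - 2)^2*(t + 4)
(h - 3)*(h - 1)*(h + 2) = h^3 - 2*h^2 - 5*h + 6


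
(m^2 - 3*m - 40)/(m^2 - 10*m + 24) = (m^2 - 3*m - 40)/(m^2 - 10*m + 24)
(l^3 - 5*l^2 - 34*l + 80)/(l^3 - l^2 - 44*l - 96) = (l^2 + 3*l - 10)/(l^2 + 7*l + 12)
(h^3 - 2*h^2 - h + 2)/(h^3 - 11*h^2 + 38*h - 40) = (h^2 - 1)/(h^2 - 9*h + 20)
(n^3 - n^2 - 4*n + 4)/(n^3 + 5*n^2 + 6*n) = (n^2 - 3*n + 2)/(n*(n + 3))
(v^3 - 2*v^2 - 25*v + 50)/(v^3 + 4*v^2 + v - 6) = (v^3 - 2*v^2 - 25*v + 50)/(v^3 + 4*v^2 + v - 6)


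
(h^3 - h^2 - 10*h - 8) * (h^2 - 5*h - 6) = h^5 - 6*h^4 - 11*h^3 + 48*h^2 + 100*h + 48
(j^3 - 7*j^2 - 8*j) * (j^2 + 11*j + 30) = j^5 + 4*j^4 - 55*j^3 - 298*j^2 - 240*j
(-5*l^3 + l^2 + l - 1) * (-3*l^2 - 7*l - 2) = 15*l^5 + 32*l^4 - 6*l^2 + 5*l + 2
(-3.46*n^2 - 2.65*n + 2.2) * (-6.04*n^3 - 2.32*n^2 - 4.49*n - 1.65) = 20.8984*n^5 + 24.0332*n^4 + 8.3954*n^3 + 12.5035*n^2 - 5.5055*n - 3.63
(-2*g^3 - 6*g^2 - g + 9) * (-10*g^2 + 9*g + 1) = 20*g^5 + 42*g^4 - 46*g^3 - 105*g^2 + 80*g + 9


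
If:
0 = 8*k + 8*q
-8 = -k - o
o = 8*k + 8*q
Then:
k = 8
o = 0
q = -8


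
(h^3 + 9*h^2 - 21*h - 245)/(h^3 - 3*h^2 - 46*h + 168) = (h^2 + 2*h - 35)/(h^2 - 10*h + 24)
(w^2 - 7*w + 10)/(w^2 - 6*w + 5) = (w - 2)/(w - 1)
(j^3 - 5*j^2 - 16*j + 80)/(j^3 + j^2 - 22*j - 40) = (j - 4)/(j + 2)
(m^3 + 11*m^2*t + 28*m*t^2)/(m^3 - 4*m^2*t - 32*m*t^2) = (-m - 7*t)/(-m + 8*t)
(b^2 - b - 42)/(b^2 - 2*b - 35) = (b + 6)/(b + 5)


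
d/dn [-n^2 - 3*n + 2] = -2*n - 3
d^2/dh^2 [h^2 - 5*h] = 2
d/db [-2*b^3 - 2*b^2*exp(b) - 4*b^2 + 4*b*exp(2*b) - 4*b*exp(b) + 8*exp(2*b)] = -2*b^2*exp(b) - 6*b^2 + 8*b*exp(2*b) - 8*b*exp(b) - 8*b + 20*exp(2*b) - 4*exp(b)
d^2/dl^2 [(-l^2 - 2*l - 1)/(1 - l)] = 8/(l^3 - 3*l^2 + 3*l - 1)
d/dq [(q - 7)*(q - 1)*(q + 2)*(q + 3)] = 4*q^3 - 9*q^2 - 54*q - 13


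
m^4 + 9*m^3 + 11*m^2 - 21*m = m*(m - 1)*(m + 3)*(m + 7)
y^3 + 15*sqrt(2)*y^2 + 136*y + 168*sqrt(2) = (y + 2*sqrt(2))*(y + 6*sqrt(2))*(y + 7*sqrt(2))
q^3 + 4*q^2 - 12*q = q*(q - 2)*(q + 6)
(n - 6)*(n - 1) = n^2 - 7*n + 6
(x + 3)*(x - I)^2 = x^3 + 3*x^2 - 2*I*x^2 - x - 6*I*x - 3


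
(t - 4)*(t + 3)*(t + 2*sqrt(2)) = t^3 - t^2 + 2*sqrt(2)*t^2 - 12*t - 2*sqrt(2)*t - 24*sqrt(2)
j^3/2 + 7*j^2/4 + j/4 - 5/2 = (j/2 + 1)*(j - 1)*(j + 5/2)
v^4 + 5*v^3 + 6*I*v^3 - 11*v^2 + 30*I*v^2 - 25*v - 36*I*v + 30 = (v - 1)*(v + 6)*(v + I)*(v + 5*I)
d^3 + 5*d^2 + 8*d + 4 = (d + 1)*(d + 2)^2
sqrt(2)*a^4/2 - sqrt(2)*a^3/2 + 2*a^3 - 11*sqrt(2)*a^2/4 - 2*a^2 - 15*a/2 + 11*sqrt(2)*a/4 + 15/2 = (a - 1)*(a - 3*sqrt(2)/2)*(a + 5*sqrt(2)/2)*(sqrt(2)*a/2 + 1)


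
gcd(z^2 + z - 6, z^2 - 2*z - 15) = z + 3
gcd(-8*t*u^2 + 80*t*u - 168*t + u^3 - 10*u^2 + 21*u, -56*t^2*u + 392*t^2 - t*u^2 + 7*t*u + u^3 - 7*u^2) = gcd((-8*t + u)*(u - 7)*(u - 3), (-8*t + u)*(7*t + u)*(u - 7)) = 8*t*u - 56*t - u^2 + 7*u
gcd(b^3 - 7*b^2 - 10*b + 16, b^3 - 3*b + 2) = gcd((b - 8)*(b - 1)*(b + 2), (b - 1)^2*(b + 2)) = b^2 + b - 2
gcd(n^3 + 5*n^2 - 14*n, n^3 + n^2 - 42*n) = n^2 + 7*n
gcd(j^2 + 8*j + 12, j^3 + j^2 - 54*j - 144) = j + 6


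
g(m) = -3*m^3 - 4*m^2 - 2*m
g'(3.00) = -107.00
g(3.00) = -123.00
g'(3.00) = -107.00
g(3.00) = -123.00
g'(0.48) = -7.91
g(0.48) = -2.21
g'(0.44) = -7.26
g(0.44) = -1.91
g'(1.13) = -22.53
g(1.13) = -11.70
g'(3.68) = -153.32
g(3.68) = -211.04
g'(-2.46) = -36.78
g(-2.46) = 25.37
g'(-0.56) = -0.34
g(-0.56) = 0.39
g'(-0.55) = -0.32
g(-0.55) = 0.39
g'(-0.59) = -0.41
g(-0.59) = 0.40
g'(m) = -9*m^2 - 8*m - 2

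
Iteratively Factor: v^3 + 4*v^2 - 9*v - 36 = (v - 3)*(v^2 + 7*v + 12) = (v - 3)*(v + 4)*(v + 3)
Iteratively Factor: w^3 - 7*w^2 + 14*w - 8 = (w - 1)*(w^2 - 6*w + 8) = (w - 2)*(w - 1)*(w - 4)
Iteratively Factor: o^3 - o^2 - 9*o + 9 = (o + 3)*(o^2 - 4*o + 3) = (o - 1)*(o + 3)*(o - 3)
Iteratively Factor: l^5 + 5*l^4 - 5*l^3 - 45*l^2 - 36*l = (l + 3)*(l^4 + 2*l^3 - 11*l^2 - 12*l) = l*(l + 3)*(l^3 + 2*l^2 - 11*l - 12) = l*(l + 1)*(l + 3)*(l^2 + l - 12) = l*(l - 3)*(l + 1)*(l + 3)*(l + 4)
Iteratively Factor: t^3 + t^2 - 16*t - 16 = (t - 4)*(t^2 + 5*t + 4) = (t - 4)*(t + 4)*(t + 1)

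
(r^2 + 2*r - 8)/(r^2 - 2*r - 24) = (r - 2)/(r - 6)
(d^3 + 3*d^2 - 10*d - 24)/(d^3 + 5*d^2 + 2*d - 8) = (d - 3)/(d - 1)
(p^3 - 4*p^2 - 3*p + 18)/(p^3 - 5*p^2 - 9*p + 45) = (p^2 - p - 6)/(p^2 - 2*p - 15)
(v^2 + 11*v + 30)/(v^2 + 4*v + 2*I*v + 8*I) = (v^2 + 11*v + 30)/(v^2 + 2*v*(2 + I) + 8*I)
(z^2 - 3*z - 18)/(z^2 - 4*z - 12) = (z + 3)/(z + 2)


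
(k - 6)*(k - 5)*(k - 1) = k^3 - 12*k^2 + 41*k - 30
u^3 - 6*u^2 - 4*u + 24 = (u - 6)*(u - 2)*(u + 2)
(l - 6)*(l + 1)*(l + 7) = l^3 + 2*l^2 - 41*l - 42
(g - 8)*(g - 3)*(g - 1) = g^3 - 12*g^2 + 35*g - 24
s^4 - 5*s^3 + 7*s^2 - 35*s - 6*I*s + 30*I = (s - 5)*(s - 2*I)*(s - I)*(s + 3*I)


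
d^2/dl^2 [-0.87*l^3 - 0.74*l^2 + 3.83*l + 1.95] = -5.22*l - 1.48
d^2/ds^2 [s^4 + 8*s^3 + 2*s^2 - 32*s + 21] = 12*s^2 + 48*s + 4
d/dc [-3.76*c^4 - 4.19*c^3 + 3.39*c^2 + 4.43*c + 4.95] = -15.04*c^3 - 12.57*c^2 + 6.78*c + 4.43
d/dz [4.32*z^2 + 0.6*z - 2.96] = 8.64*z + 0.6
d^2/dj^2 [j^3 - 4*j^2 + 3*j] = 6*j - 8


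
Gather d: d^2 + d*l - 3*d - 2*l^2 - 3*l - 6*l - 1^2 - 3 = d^2 + d*(l - 3) - 2*l^2 - 9*l - 4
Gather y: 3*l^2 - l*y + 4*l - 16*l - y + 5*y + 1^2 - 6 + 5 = 3*l^2 - 12*l + y*(4 - l)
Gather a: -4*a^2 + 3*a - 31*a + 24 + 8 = -4*a^2 - 28*a + 32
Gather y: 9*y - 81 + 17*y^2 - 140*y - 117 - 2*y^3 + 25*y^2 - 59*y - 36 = -2*y^3 + 42*y^2 - 190*y - 234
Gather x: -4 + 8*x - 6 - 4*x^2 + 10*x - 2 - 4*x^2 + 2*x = -8*x^2 + 20*x - 12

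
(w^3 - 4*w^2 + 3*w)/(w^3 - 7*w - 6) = w*(w - 1)/(w^2 + 3*w + 2)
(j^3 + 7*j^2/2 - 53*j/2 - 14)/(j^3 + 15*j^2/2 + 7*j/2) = (j - 4)/j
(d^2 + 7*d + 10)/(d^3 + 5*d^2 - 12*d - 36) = (d + 5)/(d^2 + 3*d - 18)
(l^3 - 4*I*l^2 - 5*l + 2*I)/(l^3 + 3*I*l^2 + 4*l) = (l^2 - 3*I*l - 2)/(l*(l + 4*I))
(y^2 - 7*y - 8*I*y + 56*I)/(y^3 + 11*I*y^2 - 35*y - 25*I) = (y^2 - 7*y - 8*I*y + 56*I)/(y^3 + 11*I*y^2 - 35*y - 25*I)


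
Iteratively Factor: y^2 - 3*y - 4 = (y + 1)*(y - 4)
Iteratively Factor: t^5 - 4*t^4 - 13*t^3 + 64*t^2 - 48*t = (t + 4)*(t^4 - 8*t^3 + 19*t^2 - 12*t) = (t - 4)*(t + 4)*(t^3 - 4*t^2 + 3*t) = t*(t - 4)*(t + 4)*(t^2 - 4*t + 3) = t*(t - 4)*(t - 3)*(t + 4)*(t - 1)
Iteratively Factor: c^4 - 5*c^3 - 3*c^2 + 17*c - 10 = (c - 1)*(c^3 - 4*c^2 - 7*c + 10) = (c - 1)*(c + 2)*(c^2 - 6*c + 5) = (c - 5)*(c - 1)*(c + 2)*(c - 1)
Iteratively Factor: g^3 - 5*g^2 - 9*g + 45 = (g - 5)*(g^2 - 9) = (g - 5)*(g + 3)*(g - 3)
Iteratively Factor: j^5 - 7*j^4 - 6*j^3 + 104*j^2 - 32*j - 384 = (j + 3)*(j^4 - 10*j^3 + 24*j^2 + 32*j - 128) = (j - 4)*(j + 3)*(j^3 - 6*j^2 + 32) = (j - 4)*(j + 2)*(j + 3)*(j^2 - 8*j + 16) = (j - 4)^2*(j + 2)*(j + 3)*(j - 4)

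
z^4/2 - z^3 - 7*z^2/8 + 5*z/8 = z*(z/2 + 1/2)*(z - 5/2)*(z - 1/2)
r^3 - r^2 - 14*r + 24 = (r - 3)*(r - 2)*(r + 4)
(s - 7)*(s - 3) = s^2 - 10*s + 21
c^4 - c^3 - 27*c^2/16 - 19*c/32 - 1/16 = (c - 2)*(c + 1/4)^2*(c + 1/2)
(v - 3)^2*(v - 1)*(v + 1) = v^4 - 6*v^3 + 8*v^2 + 6*v - 9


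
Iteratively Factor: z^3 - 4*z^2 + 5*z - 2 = (z - 2)*(z^2 - 2*z + 1) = (z - 2)*(z - 1)*(z - 1)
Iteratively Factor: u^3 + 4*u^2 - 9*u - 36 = (u + 4)*(u^2 - 9) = (u + 3)*(u + 4)*(u - 3)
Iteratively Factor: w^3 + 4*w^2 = (w)*(w^2 + 4*w) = w^2*(w + 4)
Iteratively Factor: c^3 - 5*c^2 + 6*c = (c)*(c^2 - 5*c + 6) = c*(c - 3)*(c - 2)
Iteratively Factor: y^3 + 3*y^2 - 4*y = (y - 1)*(y^2 + 4*y) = y*(y - 1)*(y + 4)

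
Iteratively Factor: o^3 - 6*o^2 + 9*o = (o - 3)*(o^2 - 3*o) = o*(o - 3)*(o - 3)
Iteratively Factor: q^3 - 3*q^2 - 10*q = (q - 5)*(q^2 + 2*q) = q*(q - 5)*(q + 2)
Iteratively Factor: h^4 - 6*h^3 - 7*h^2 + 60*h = (h - 4)*(h^3 - 2*h^2 - 15*h) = (h - 5)*(h - 4)*(h^2 + 3*h) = (h - 5)*(h - 4)*(h + 3)*(h)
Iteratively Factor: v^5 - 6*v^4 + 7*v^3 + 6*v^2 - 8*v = (v)*(v^4 - 6*v^3 + 7*v^2 + 6*v - 8) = v*(v - 1)*(v^3 - 5*v^2 + 2*v + 8) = v*(v - 1)*(v + 1)*(v^2 - 6*v + 8) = v*(v - 4)*(v - 1)*(v + 1)*(v - 2)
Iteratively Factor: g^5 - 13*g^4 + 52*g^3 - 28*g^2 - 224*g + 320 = (g - 4)*(g^4 - 9*g^3 + 16*g^2 + 36*g - 80) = (g - 4)*(g - 2)*(g^3 - 7*g^2 + 2*g + 40) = (g - 5)*(g - 4)*(g - 2)*(g^2 - 2*g - 8) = (g - 5)*(g - 4)*(g - 2)*(g + 2)*(g - 4)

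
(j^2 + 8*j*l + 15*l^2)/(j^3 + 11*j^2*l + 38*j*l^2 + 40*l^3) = (j + 3*l)/(j^2 + 6*j*l + 8*l^2)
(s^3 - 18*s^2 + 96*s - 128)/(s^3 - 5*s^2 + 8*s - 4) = (s^2 - 16*s + 64)/(s^2 - 3*s + 2)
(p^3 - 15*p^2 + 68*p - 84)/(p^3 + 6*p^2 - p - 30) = (p^2 - 13*p + 42)/(p^2 + 8*p + 15)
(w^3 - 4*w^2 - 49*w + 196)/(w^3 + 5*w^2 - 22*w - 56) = (w - 7)/(w + 2)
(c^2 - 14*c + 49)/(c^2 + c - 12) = (c^2 - 14*c + 49)/(c^2 + c - 12)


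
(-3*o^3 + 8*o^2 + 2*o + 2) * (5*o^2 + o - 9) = -15*o^5 + 37*o^4 + 45*o^3 - 60*o^2 - 16*o - 18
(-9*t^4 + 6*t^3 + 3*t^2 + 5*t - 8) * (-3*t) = 27*t^5 - 18*t^4 - 9*t^3 - 15*t^2 + 24*t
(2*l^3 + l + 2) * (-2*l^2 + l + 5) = -4*l^5 + 2*l^4 + 8*l^3 - 3*l^2 + 7*l + 10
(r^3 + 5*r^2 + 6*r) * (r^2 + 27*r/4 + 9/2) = r^5 + 47*r^4/4 + 177*r^3/4 + 63*r^2 + 27*r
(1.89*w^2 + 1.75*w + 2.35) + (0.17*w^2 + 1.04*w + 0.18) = 2.06*w^2 + 2.79*w + 2.53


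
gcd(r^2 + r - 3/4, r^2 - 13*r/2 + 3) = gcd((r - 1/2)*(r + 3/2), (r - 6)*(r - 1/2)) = r - 1/2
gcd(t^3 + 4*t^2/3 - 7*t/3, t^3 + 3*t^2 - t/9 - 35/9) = t^2 + 4*t/3 - 7/3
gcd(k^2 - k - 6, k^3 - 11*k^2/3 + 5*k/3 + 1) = k - 3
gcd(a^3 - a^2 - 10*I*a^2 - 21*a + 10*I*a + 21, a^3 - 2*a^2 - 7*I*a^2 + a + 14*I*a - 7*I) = a^2 + a*(-1 - 7*I) + 7*I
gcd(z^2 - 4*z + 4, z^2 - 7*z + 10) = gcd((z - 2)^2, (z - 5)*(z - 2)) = z - 2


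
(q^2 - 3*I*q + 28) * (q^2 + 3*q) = q^4 + 3*q^3 - 3*I*q^3 + 28*q^2 - 9*I*q^2 + 84*q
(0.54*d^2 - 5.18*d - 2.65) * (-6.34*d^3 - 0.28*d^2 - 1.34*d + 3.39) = -3.4236*d^5 + 32.69*d^4 + 17.5278*d^3 + 9.5138*d^2 - 14.0092*d - 8.9835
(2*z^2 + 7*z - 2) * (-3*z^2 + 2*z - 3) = -6*z^4 - 17*z^3 + 14*z^2 - 25*z + 6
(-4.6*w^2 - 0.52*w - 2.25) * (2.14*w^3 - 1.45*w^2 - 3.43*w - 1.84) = -9.844*w^5 + 5.5572*w^4 + 11.717*w^3 + 13.5101*w^2 + 8.6743*w + 4.14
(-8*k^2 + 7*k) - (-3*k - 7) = -8*k^2 + 10*k + 7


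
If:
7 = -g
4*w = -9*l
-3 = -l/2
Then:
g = -7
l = 6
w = -27/2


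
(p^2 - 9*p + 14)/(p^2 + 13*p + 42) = (p^2 - 9*p + 14)/(p^2 + 13*p + 42)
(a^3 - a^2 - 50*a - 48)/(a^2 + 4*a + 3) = (a^2 - 2*a - 48)/(a + 3)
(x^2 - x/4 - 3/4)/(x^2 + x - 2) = (x + 3/4)/(x + 2)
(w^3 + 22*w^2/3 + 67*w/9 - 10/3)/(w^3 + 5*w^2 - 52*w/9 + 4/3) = (3*w + 5)/(3*w - 2)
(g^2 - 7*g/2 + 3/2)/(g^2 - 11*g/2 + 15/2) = (2*g - 1)/(2*g - 5)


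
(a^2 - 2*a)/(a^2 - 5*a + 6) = a/(a - 3)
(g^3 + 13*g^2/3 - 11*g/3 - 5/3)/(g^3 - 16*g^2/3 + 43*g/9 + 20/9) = 3*(g^2 + 4*g - 5)/(3*g^2 - 17*g + 20)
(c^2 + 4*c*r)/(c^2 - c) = (c + 4*r)/(c - 1)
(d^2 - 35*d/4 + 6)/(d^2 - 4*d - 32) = (d - 3/4)/(d + 4)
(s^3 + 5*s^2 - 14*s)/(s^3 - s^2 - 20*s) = (-s^2 - 5*s + 14)/(-s^2 + s + 20)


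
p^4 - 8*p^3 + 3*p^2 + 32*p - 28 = (p - 7)*(p - 2)*(p - 1)*(p + 2)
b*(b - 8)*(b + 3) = b^3 - 5*b^2 - 24*b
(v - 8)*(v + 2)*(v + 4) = v^3 - 2*v^2 - 40*v - 64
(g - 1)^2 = g^2 - 2*g + 1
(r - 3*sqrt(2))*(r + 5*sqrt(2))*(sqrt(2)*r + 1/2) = sqrt(2)*r^3 + 9*r^2/2 - 29*sqrt(2)*r - 15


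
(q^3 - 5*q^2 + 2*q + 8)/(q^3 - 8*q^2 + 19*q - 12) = (q^2 - q - 2)/(q^2 - 4*q + 3)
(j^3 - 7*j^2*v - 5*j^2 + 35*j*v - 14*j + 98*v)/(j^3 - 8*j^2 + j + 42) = (j - 7*v)/(j - 3)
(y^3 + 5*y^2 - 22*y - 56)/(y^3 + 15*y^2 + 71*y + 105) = (y^2 - 2*y - 8)/(y^2 + 8*y + 15)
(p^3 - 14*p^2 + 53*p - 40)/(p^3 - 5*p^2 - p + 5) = (p - 8)/(p + 1)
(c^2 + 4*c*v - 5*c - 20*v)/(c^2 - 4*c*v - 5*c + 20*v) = (-c - 4*v)/(-c + 4*v)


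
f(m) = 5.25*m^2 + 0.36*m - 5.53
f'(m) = 10.5*m + 0.36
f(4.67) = 110.65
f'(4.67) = 49.40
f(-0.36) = -4.98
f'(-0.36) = -3.42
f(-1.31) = 3.01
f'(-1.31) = -13.40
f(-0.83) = -2.21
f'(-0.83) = -8.36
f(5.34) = 146.10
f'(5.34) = 56.43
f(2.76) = 35.46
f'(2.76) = 29.34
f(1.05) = 0.64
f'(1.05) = 11.38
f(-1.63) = 7.83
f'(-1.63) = -16.76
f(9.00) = 422.96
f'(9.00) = 94.86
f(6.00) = 185.63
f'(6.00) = 63.36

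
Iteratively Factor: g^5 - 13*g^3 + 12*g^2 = (g - 3)*(g^4 + 3*g^3 - 4*g^2) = (g - 3)*(g - 1)*(g^3 + 4*g^2) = (g - 3)*(g - 1)*(g + 4)*(g^2) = g*(g - 3)*(g - 1)*(g + 4)*(g)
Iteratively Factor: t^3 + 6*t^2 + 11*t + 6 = (t + 3)*(t^2 + 3*t + 2) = (t + 2)*(t + 3)*(t + 1)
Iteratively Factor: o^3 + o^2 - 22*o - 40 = (o + 2)*(o^2 - o - 20) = (o - 5)*(o + 2)*(o + 4)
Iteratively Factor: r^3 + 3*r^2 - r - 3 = (r + 3)*(r^2 - 1) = (r + 1)*(r + 3)*(r - 1)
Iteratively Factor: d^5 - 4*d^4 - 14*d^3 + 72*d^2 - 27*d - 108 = (d + 1)*(d^4 - 5*d^3 - 9*d^2 + 81*d - 108) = (d - 3)*(d + 1)*(d^3 - 2*d^2 - 15*d + 36) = (d - 3)^2*(d + 1)*(d^2 + d - 12) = (d - 3)^3*(d + 1)*(d + 4)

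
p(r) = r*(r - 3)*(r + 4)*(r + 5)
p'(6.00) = 1368.00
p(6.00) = 1980.00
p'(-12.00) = -4212.00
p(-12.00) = 10080.00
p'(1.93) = 8.78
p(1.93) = -84.87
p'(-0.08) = -58.77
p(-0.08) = 4.75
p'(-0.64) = -44.72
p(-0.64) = 34.13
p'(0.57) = -61.39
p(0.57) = -35.26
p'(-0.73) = -41.74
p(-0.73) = 38.02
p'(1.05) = -50.22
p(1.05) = -62.56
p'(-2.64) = 28.81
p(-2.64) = 47.79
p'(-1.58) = -8.72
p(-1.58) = 59.89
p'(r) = r*(r - 3)*(r + 4) + r*(r - 3)*(r + 5) + r*(r + 4)*(r + 5) + (r - 3)*(r + 4)*(r + 5)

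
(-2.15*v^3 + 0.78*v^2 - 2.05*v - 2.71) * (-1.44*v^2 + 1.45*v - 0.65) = 3.096*v^5 - 4.2407*v^4 + 5.4805*v^3 + 0.4229*v^2 - 2.597*v + 1.7615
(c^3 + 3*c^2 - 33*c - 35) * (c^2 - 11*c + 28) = c^5 - 8*c^4 - 38*c^3 + 412*c^2 - 539*c - 980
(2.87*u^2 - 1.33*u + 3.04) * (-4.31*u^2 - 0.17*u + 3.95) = -12.3697*u^4 + 5.2444*u^3 - 1.5398*u^2 - 5.7703*u + 12.008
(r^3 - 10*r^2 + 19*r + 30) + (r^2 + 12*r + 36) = r^3 - 9*r^2 + 31*r + 66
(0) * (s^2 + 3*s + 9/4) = 0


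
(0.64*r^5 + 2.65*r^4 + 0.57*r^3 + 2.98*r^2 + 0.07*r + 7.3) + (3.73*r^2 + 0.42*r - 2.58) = 0.64*r^5 + 2.65*r^4 + 0.57*r^3 + 6.71*r^2 + 0.49*r + 4.72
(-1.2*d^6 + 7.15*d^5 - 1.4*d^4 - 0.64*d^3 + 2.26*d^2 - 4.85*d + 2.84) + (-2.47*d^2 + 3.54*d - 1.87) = -1.2*d^6 + 7.15*d^5 - 1.4*d^4 - 0.64*d^3 - 0.21*d^2 - 1.31*d + 0.97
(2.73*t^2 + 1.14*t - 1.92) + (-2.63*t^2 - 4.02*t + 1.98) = 0.1*t^2 - 2.88*t + 0.0600000000000001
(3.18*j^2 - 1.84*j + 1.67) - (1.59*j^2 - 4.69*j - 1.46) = 1.59*j^2 + 2.85*j + 3.13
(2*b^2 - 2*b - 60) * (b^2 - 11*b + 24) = 2*b^4 - 24*b^3 + 10*b^2 + 612*b - 1440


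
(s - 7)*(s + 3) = s^2 - 4*s - 21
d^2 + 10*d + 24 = (d + 4)*(d + 6)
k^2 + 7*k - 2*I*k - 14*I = (k + 7)*(k - 2*I)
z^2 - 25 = (z - 5)*(z + 5)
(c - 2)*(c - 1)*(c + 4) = c^3 + c^2 - 10*c + 8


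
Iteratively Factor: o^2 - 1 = (o + 1)*(o - 1)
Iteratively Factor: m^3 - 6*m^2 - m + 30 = (m - 3)*(m^2 - 3*m - 10) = (m - 5)*(m - 3)*(m + 2)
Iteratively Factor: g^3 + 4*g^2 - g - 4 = (g - 1)*(g^2 + 5*g + 4) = (g - 1)*(g + 4)*(g + 1)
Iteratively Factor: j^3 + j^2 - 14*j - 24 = (j + 2)*(j^2 - j - 12) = (j - 4)*(j + 2)*(j + 3)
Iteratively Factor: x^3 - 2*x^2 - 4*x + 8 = (x + 2)*(x^2 - 4*x + 4) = (x - 2)*(x + 2)*(x - 2)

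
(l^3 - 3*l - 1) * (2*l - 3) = 2*l^4 - 3*l^3 - 6*l^2 + 7*l + 3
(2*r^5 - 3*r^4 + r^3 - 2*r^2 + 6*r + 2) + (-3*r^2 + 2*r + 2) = 2*r^5 - 3*r^4 + r^3 - 5*r^2 + 8*r + 4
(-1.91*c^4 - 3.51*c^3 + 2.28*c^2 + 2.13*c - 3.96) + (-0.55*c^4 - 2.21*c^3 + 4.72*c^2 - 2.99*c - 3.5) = -2.46*c^4 - 5.72*c^3 + 7.0*c^2 - 0.86*c - 7.46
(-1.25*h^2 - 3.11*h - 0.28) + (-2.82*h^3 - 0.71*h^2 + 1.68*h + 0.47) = -2.82*h^3 - 1.96*h^2 - 1.43*h + 0.19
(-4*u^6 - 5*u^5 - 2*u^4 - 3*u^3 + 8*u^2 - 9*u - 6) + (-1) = -4*u^6 - 5*u^5 - 2*u^4 - 3*u^3 + 8*u^2 - 9*u - 7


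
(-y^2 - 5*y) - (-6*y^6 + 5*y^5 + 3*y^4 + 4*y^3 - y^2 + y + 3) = 6*y^6 - 5*y^5 - 3*y^4 - 4*y^3 - 6*y - 3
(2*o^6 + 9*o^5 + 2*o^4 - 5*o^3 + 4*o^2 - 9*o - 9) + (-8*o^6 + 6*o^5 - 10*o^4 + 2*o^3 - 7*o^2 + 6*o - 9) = -6*o^6 + 15*o^5 - 8*o^4 - 3*o^3 - 3*o^2 - 3*o - 18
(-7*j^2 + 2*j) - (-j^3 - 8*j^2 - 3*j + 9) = j^3 + j^2 + 5*j - 9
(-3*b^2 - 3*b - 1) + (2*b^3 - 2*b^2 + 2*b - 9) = 2*b^3 - 5*b^2 - b - 10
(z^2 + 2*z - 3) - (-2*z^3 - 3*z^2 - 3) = 2*z^3 + 4*z^2 + 2*z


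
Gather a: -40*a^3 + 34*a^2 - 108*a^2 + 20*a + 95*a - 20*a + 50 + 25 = -40*a^3 - 74*a^2 + 95*a + 75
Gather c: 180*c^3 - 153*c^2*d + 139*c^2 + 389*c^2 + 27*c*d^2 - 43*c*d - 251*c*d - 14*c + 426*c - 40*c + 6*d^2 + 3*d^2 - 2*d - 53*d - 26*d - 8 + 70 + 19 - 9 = 180*c^3 + c^2*(528 - 153*d) + c*(27*d^2 - 294*d + 372) + 9*d^2 - 81*d + 72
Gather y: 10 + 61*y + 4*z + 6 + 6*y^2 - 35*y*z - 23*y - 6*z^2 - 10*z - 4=6*y^2 + y*(38 - 35*z) - 6*z^2 - 6*z + 12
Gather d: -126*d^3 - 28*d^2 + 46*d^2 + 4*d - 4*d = -126*d^3 + 18*d^2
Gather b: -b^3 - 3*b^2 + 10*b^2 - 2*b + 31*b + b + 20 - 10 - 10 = -b^3 + 7*b^2 + 30*b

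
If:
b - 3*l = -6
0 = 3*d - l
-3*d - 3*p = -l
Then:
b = 3*l - 6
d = l/3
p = 0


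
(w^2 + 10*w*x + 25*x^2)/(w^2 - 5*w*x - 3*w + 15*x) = (w^2 + 10*w*x + 25*x^2)/(w^2 - 5*w*x - 3*w + 15*x)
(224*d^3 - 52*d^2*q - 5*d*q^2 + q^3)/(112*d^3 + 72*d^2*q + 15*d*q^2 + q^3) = (32*d^2 - 12*d*q + q^2)/(16*d^2 + 8*d*q + q^2)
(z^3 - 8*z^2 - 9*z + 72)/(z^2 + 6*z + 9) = (z^2 - 11*z + 24)/(z + 3)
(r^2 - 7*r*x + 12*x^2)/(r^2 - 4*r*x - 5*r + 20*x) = (r - 3*x)/(r - 5)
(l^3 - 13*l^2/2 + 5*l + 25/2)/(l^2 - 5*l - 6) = (2*l^2 - 15*l + 25)/(2*(l - 6))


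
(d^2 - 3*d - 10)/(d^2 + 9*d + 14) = (d - 5)/(d + 7)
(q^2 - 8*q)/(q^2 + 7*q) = (q - 8)/(q + 7)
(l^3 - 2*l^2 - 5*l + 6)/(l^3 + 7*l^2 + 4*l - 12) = (l - 3)/(l + 6)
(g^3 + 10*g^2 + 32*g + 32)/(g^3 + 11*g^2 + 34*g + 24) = (g^2 + 6*g + 8)/(g^2 + 7*g + 6)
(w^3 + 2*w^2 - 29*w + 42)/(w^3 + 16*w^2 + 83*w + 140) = (w^2 - 5*w + 6)/(w^2 + 9*w + 20)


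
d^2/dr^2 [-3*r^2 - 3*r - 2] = -6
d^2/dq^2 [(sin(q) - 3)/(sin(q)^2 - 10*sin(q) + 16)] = (-sin(q)^5 + 2*sin(q)^4 + 8*sin(q)^3 - 70*sin(q)^2 + 308*sin(q) - 184)/(sin(q)^2 - 10*sin(q) + 16)^3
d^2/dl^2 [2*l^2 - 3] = 4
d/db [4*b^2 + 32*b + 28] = 8*b + 32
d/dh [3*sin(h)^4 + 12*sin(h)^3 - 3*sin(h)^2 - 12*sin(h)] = -3*sin(4*h)/2 - 3*cos(h) - 9*cos(3*h)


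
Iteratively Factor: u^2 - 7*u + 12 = (u - 3)*(u - 4)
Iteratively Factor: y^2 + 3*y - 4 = (y - 1)*(y + 4)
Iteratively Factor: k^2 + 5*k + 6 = (k + 3)*(k + 2)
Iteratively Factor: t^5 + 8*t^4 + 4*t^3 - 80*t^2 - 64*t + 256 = (t + 4)*(t^4 + 4*t^3 - 12*t^2 - 32*t + 64) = (t - 2)*(t + 4)*(t^3 + 6*t^2 - 32) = (t - 2)*(t + 4)^2*(t^2 + 2*t - 8) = (t - 2)^2*(t + 4)^2*(t + 4)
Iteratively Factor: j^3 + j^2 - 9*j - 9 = (j - 3)*(j^2 + 4*j + 3) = (j - 3)*(j + 3)*(j + 1)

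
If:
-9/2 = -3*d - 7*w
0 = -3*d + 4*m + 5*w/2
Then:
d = 3/2 - 7*w/3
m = 9/8 - 19*w/8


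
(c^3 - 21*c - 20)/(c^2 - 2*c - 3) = (c^2 - c - 20)/(c - 3)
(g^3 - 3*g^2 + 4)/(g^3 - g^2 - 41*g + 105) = (g^3 - 3*g^2 + 4)/(g^3 - g^2 - 41*g + 105)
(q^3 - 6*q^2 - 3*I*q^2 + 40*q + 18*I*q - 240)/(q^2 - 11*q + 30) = (q^2 - 3*I*q + 40)/(q - 5)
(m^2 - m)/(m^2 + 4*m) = (m - 1)/(m + 4)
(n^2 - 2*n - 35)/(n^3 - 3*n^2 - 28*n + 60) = (n - 7)/(n^2 - 8*n + 12)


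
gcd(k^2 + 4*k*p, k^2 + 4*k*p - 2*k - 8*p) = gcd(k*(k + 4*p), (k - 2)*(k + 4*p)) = k + 4*p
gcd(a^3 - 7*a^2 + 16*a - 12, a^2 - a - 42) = 1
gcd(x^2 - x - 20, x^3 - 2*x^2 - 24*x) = x + 4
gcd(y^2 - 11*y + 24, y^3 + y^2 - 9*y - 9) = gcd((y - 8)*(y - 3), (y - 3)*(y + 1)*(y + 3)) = y - 3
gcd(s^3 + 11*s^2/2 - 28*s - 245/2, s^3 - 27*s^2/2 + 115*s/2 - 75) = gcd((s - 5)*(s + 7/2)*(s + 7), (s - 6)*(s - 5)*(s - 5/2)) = s - 5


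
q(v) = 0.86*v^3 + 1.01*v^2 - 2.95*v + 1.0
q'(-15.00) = 547.25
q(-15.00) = -2630.00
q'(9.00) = 224.21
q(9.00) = 683.20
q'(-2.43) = 7.38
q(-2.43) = 1.79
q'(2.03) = 11.78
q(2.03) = 6.37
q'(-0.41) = -3.34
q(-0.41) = 2.32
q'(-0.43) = -3.34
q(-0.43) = 2.39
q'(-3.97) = 29.69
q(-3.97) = -25.18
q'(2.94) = 25.29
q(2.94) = 22.91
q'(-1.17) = -1.78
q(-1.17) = 4.46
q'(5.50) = 86.20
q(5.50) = 158.41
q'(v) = 2.58*v^2 + 2.02*v - 2.95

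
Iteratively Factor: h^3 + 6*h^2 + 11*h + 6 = (h + 1)*(h^2 + 5*h + 6) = (h + 1)*(h + 3)*(h + 2)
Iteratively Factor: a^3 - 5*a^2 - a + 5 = (a + 1)*(a^2 - 6*a + 5) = (a - 5)*(a + 1)*(a - 1)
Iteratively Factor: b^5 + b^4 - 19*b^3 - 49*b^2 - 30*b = (b - 5)*(b^4 + 6*b^3 + 11*b^2 + 6*b) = b*(b - 5)*(b^3 + 6*b^2 + 11*b + 6) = b*(b - 5)*(b + 3)*(b^2 + 3*b + 2) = b*(b - 5)*(b + 2)*(b + 3)*(b + 1)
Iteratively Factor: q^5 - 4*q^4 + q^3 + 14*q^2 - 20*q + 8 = (q - 2)*(q^4 - 2*q^3 - 3*q^2 + 8*q - 4) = (q - 2)*(q - 1)*(q^3 - q^2 - 4*q + 4) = (q - 2)^2*(q - 1)*(q^2 + q - 2) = (q - 2)^2*(q - 1)^2*(q + 2)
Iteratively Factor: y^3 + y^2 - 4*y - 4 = (y - 2)*(y^2 + 3*y + 2) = (y - 2)*(y + 1)*(y + 2)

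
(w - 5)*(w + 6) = w^2 + w - 30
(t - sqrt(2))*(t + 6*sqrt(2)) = t^2 + 5*sqrt(2)*t - 12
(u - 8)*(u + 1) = u^2 - 7*u - 8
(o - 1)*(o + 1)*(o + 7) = o^3 + 7*o^2 - o - 7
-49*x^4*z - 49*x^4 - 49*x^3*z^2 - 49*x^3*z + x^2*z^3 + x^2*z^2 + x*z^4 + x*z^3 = (-7*x + z)*(x + z)*(7*x + z)*(x*z + x)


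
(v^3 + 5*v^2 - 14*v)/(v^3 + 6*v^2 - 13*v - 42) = v*(v - 2)/(v^2 - v - 6)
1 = 1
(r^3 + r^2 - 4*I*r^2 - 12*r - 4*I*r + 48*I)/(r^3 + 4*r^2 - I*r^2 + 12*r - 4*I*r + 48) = (r - 3)/(r + 3*I)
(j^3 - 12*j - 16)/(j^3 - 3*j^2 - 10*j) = (j^2 - 2*j - 8)/(j*(j - 5))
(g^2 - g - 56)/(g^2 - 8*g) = (g + 7)/g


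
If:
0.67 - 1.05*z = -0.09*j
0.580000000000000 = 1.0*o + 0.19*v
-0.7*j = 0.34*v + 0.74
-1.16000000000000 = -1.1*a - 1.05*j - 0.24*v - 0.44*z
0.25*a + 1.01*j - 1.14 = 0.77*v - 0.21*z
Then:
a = 1.49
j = -0.40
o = 0.84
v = -1.36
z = 0.60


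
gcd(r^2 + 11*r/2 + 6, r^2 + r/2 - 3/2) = r + 3/2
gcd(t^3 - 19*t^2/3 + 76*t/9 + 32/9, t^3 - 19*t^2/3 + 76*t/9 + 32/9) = t^3 - 19*t^2/3 + 76*t/9 + 32/9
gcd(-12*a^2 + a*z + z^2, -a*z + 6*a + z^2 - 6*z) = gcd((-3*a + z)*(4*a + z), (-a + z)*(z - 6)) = 1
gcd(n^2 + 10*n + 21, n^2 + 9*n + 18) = n + 3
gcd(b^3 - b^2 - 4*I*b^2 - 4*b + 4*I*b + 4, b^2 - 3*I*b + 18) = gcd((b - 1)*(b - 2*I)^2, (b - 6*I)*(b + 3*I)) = 1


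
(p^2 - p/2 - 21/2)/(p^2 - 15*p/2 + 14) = (p + 3)/(p - 4)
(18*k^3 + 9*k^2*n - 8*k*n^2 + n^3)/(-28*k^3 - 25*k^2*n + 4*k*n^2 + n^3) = (-18*k^2 + 9*k*n - n^2)/(28*k^2 - 3*k*n - n^2)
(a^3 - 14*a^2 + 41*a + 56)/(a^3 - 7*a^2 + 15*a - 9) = (a^3 - 14*a^2 + 41*a + 56)/(a^3 - 7*a^2 + 15*a - 9)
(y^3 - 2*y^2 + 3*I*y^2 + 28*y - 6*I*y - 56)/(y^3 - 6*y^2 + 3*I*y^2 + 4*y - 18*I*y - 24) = (y^3 + y^2*(-2 + 3*I) + y*(28 - 6*I) - 56)/(y^3 + y^2*(-6 + 3*I) + y*(4 - 18*I) - 24)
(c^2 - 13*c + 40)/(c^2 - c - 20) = (c - 8)/(c + 4)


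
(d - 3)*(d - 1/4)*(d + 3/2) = d^3 - 7*d^2/4 - 33*d/8 + 9/8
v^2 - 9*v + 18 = (v - 6)*(v - 3)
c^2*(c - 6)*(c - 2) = c^4 - 8*c^3 + 12*c^2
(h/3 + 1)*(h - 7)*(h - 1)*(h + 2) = h^4/3 - h^3 - 9*h^2 - 13*h/3 + 14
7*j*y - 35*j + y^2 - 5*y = (7*j + y)*(y - 5)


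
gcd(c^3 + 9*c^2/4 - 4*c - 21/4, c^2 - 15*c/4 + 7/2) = c - 7/4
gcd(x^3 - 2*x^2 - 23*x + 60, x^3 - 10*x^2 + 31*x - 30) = x - 3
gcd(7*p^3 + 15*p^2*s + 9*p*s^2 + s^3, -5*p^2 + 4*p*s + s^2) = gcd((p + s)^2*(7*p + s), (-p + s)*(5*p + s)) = 1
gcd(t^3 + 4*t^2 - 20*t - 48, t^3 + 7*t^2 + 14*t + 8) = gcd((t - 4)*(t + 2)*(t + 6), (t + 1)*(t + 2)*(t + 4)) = t + 2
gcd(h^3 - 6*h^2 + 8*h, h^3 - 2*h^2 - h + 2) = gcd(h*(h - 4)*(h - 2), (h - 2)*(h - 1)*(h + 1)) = h - 2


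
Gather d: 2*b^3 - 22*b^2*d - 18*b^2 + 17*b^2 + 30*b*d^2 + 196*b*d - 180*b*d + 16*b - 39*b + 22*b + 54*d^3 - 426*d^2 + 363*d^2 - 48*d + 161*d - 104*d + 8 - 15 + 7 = 2*b^3 - b^2 - b + 54*d^3 + d^2*(30*b - 63) + d*(-22*b^2 + 16*b + 9)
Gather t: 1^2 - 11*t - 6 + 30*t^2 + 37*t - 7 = 30*t^2 + 26*t - 12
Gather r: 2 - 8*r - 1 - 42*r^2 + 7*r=-42*r^2 - r + 1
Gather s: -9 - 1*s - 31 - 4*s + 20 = -5*s - 20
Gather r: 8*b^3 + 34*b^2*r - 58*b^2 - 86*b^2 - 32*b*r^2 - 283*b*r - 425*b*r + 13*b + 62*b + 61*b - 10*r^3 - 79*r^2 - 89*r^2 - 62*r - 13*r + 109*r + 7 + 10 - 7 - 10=8*b^3 - 144*b^2 + 136*b - 10*r^3 + r^2*(-32*b - 168) + r*(34*b^2 - 708*b + 34)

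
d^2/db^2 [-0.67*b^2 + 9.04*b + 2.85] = -1.34000000000000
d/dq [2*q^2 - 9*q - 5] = 4*q - 9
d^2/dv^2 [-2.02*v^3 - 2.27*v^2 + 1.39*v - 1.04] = -12.12*v - 4.54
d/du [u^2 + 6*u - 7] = 2*u + 6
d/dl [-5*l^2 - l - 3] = -10*l - 1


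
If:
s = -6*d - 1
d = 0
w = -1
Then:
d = 0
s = -1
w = -1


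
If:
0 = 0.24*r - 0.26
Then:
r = 1.08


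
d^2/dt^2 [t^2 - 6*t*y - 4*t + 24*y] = 2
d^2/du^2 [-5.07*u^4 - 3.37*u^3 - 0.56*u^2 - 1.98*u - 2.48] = -60.84*u^2 - 20.22*u - 1.12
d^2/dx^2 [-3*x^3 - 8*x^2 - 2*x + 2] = -18*x - 16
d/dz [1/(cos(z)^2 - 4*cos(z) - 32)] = 2*(cos(z) - 2)*sin(z)/(sin(z)^2 + 4*cos(z) + 31)^2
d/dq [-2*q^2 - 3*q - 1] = -4*q - 3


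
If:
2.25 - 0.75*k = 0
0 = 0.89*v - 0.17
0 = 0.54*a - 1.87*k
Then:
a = 10.39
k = 3.00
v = 0.19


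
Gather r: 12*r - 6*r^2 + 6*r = -6*r^2 + 18*r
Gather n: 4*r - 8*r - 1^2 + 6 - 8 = -4*r - 3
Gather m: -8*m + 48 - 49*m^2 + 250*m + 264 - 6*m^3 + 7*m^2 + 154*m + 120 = -6*m^3 - 42*m^2 + 396*m + 432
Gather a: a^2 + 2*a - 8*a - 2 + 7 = a^2 - 6*a + 5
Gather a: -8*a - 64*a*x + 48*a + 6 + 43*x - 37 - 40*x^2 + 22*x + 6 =a*(40 - 64*x) - 40*x^2 + 65*x - 25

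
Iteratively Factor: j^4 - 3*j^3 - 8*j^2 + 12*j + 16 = (j + 1)*(j^3 - 4*j^2 - 4*j + 16) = (j + 1)*(j + 2)*(j^2 - 6*j + 8) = (j - 2)*(j + 1)*(j + 2)*(j - 4)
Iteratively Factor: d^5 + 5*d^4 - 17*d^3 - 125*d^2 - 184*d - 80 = (d + 1)*(d^4 + 4*d^3 - 21*d^2 - 104*d - 80) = (d - 5)*(d + 1)*(d^3 + 9*d^2 + 24*d + 16) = (d - 5)*(d + 1)^2*(d^2 + 8*d + 16) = (d - 5)*(d + 1)^2*(d + 4)*(d + 4)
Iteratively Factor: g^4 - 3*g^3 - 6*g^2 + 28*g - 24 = (g + 3)*(g^3 - 6*g^2 + 12*g - 8) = (g - 2)*(g + 3)*(g^2 - 4*g + 4) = (g - 2)^2*(g + 3)*(g - 2)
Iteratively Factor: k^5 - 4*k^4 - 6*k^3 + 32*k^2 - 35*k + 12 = (k + 3)*(k^4 - 7*k^3 + 15*k^2 - 13*k + 4) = (k - 1)*(k + 3)*(k^3 - 6*k^2 + 9*k - 4) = (k - 1)^2*(k + 3)*(k^2 - 5*k + 4) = (k - 1)^3*(k + 3)*(k - 4)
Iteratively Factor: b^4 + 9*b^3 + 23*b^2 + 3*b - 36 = (b + 3)*(b^3 + 6*b^2 + 5*b - 12) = (b + 3)*(b + 4)*(b^2 + 2*b - 3) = (b + 3)^2*(b + 4)*(b - 1)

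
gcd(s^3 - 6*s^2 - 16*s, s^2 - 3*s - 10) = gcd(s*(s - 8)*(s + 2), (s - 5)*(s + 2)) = s + 2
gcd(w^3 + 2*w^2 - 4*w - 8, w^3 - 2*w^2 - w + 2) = w - 2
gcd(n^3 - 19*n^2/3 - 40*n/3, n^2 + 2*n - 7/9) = 1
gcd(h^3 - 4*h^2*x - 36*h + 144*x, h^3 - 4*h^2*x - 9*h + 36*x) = -h + 4*x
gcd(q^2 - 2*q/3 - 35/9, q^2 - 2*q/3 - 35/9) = q^2 - 2*q/3 - 35/9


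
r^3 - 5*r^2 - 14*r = r*(r - 7)*(r + 2)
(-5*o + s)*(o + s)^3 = -5*o^4 - 14*o^3*s - 12*o^2*s^2 - 2*o*s^3 + s^4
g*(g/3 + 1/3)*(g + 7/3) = g^3/3 + 10*g^2/9 + 7*g/9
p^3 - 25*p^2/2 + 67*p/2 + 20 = (p - 8)*(p - 5)*(p + 1/2)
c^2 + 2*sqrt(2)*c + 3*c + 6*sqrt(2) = (c + 3)*(c + 2*sqrt(2))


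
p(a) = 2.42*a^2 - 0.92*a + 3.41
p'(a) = 4.84*a - 0.92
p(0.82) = 4.28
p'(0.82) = 3.05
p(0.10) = 3.34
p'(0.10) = -0.44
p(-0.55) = 4.65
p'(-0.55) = -3.58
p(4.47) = 47.65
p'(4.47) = 20.71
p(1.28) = 6.20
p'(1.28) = 5.28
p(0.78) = 4.16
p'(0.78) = 2.86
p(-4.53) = 57.24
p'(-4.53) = -22.85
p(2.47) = 15.90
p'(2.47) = 11.03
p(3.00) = 22.43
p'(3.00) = 13.60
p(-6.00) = 96.05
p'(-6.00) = -29.96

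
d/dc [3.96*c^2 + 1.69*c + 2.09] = 7.92*c + 1.69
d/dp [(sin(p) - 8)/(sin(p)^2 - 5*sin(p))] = (-cos(p) + 16/tan(p) - 40*cos(p)/sin(p)^2)/(sin(p) - 5)^2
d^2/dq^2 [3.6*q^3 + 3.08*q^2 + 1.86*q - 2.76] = 21.6*q + 6.16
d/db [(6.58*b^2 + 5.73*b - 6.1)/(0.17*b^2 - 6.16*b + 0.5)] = (-41.5069*b^2 + 8.654*b - 34.711)/(0.0289*b^4 - 2.0944*b^3 + 38.1156*b^2 - 6.16*b + 0.25)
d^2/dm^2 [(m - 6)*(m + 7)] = 2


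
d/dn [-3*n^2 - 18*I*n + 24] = -6*n - 18*I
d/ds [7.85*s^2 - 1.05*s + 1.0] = 15.7*s - 1.05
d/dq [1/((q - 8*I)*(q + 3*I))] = (-2*q + 5*I)/(q^4 - 10*I*q^3 + 23*q^2 - 240*I*q + 576)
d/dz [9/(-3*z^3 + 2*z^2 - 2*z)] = 9*(9*z^2 - 4*z + 2)/(z^2*(3*z^2 - 2*z + 2)^2)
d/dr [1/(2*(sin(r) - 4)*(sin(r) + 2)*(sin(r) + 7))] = (-3*sin(r)^2 - 10*sin(r) + 22)*cos(r)/(2*(sin(r) - 4)^2*(sin(r) + 2)^2*(sin(r) + 7)^2)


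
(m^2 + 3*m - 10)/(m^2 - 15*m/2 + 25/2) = 2*(m^2 + 3*m - 10)/(2*m^2 - 15*m + 25)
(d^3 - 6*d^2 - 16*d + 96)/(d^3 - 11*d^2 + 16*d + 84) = (d^2 - 16)/(d^2 - 5*d - 14)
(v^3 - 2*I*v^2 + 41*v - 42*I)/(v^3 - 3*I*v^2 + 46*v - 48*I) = (v - 7*I)/(v - 8*I)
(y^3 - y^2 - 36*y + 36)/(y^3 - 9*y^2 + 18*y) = (y^2 + 5*y - 6)/(y*(y - 3))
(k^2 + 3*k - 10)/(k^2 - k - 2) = (k + 5)/(k + 1)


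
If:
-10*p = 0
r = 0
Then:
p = 0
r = 0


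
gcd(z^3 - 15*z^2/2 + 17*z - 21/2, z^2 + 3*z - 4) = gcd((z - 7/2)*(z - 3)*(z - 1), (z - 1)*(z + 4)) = z - 1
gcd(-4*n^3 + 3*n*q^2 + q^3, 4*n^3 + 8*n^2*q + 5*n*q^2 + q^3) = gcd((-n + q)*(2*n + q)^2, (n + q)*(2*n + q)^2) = 4*n^2 + 4*n*q + q^2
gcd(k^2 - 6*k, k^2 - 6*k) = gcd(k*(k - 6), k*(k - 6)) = k^2 - 6*k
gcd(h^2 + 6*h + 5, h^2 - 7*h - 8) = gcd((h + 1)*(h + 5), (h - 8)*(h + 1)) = h + 1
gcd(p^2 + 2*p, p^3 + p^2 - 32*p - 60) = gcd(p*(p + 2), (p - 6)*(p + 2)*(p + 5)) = p + 2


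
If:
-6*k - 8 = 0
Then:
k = -4/3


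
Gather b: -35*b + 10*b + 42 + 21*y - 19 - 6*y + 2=-25*b + 15*y + 25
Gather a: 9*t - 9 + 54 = 9*t + 45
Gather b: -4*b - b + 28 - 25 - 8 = -5*b - 5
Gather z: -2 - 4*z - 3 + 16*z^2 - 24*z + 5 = 16*z^2 - 28*z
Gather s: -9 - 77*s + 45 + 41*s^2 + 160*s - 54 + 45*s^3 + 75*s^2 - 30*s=45*s^3 + 116*s^2 + 53*s - 18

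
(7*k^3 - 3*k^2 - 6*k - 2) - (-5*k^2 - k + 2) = 7*k^3 + 2*k^2 - 5*k - 4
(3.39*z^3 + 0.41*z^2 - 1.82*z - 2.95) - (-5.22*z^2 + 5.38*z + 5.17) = 3.39*z^3 + 5.63*z^2 - 7.2*z - 8.12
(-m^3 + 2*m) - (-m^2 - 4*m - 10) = -m^3 + m^2 + 6*m + 10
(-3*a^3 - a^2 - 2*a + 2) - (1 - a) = -3*a^3 - a^2 - a + 1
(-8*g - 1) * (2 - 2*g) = 16*g^2 - 14*g - 2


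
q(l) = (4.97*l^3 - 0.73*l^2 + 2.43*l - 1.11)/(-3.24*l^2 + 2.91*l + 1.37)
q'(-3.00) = -1.36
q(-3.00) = 4.08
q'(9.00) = -1.50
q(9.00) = -15.26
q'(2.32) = 0.24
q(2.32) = -6.72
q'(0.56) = 3.33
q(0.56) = 0.45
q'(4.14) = -1.27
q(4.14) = -8.29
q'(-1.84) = -1.13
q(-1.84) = 2.61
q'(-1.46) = -0.91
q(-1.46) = 2.22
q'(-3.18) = -1.38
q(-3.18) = 4.33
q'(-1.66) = -1.05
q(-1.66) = 2.41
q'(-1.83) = -1.13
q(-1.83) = 2.60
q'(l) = (6.48*l - 2.91)*(4.97*l^3 - 0.73*l^2 + 2.43*l - 1.11)/(-3.24*l^2 + 2.91*l + 1.37)^2 + (14.91*l^2 - 1.46*l + 2.43)/(-3.24*l^2 + 2.91*l + 1.37)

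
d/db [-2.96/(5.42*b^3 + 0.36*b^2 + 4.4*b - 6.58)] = (48.1296*b^2 + 2.1312*b + 13.024)/(5.42*b^3 + 0.36*b^2 + 4.4*b - 6.58)^2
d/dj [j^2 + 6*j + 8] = 2*j + 6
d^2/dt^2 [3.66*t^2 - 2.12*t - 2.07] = 7.32000000000000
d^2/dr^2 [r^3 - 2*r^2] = 6*r - 4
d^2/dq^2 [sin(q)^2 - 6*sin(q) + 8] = 6*sin(q) + 2*cos(2*q)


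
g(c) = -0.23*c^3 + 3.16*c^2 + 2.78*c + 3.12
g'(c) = -0.69*c^2 + 6.32*c + 2.78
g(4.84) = 64.52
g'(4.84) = 17.21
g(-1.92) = 11.06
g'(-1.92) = -11.90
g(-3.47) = 41.13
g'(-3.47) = -27.46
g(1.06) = 9.34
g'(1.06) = 8.70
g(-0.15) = 2.77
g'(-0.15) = 1.82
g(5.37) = 73.56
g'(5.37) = 16.82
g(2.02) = 19.73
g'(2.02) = 12.73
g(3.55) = 42.52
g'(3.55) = 16.52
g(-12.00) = 822.24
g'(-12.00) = -172.42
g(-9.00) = 401.73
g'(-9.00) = -109.99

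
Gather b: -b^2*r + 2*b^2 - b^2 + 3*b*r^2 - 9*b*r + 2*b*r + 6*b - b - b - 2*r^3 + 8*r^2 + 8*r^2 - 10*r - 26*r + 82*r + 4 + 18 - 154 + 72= b^2*(1 - r) + b*(3*r^2 - 7*r + 4) - 2*r^3 + 16*r^2 + 46*r - 60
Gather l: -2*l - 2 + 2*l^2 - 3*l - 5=2*l^2 - 5*l - 7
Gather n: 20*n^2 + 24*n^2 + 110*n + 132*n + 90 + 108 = 44*n^2 + 242*n + 198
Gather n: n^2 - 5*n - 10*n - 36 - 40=n^2 - 15*n - 76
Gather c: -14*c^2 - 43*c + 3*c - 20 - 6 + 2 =-14*c^2 - 40*c - 24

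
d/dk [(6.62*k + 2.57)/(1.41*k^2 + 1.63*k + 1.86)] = (-9.3342*k^2 - 7.2474*k + 8.1241)/(1.9881*k^4 + 4.5966*k^3 + 7.9021*k^2 + 6.0636*k + 3.4596)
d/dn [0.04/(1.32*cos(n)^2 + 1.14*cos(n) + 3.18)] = (0.1056*cos(n) + 0.0456)*sin(n)/(1.32*cos(n)^2 + 1.14*cos(n) + 3.18)^2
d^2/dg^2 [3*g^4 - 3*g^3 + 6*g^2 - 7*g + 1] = 36*g^2 - 18*g + 12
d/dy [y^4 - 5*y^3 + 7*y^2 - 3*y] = 4*y^3 - 15*y^2 + 14*y - 3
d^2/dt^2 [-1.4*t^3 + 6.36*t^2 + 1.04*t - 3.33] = 12.72 - 8.4*t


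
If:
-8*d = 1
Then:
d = -1/8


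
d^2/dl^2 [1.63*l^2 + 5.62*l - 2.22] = 3.26000000000000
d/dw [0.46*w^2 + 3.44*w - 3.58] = 0.92*w + 3.44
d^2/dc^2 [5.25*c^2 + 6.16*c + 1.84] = 10.5000000000000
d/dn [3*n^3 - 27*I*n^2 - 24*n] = 9*n^2 - 54*I*n - 24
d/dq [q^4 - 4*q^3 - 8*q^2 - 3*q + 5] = 4*q^3 - 12*q^2 - 16*q - 3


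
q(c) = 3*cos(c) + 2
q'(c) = -3*sin(c)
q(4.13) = 0.35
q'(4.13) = 2.51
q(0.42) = 4.74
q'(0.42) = -1.22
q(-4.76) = 2.14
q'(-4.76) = -3.00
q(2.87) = -0.89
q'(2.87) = -0.80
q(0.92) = 3.82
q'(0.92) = -2.39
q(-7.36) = 3.42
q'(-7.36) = 2.64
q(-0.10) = 4.99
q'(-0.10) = 0.30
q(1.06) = 3.47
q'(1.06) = -2.62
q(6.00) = 4.88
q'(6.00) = 0.84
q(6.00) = 4.88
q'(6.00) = 0.84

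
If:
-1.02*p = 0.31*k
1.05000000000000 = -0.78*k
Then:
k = -1.35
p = 0.41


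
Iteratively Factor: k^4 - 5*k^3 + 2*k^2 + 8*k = (k - 2)*(k^3 - 3*k^2 - 4*k) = (k - 2)*(k + 1)*(k^2 - 4*k) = k*(k - 2)*(k + 1)*(k - 4)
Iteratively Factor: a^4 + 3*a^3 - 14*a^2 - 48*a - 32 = (a + 2)*(a^3 + a^2 - 16*a - 16) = (a + 2)*(a + 4)*(a^2 - 3*a - 4) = (a + 1)*(a + 2)*(a + 4)*(a - 4)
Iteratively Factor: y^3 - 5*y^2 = (y - 5)*(y^2) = y*(y - 5)*(y)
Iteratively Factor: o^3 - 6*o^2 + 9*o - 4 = (o - 1)*(o^2 - 5*o + 4) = (o - 1)^2*(o - 4)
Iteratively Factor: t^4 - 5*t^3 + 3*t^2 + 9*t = (t + 1)*(t^3 - 6*t^2 + 9*t) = t*(t + 1)*(t^2 - 6*t + 9) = t*(t - 3)*(t + 1)*(t - 3)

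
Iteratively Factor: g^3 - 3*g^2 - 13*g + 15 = (g - 5)*(g^2 + 2*g - 3) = (g - 5)*(g + 3)*(g - 1)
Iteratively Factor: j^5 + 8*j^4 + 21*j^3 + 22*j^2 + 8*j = (j + 1)*(j^4 + 7*j^3 + 14*j^2 + 8*j) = j*(j + 1)*(j^3 + 7*j^2 + 14*j + 8) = j*(j + 1)*(j + 2)*(j^2 + 5*j + 4) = j*(j + 1)*(j + 2)*(j + 4)*(j + 1)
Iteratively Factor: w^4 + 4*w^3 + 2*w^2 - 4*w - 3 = (w - 1)*(w^3 + 5*w^2 + 7*w + 3) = (w - 1)*(w + 1)*(w^2 + 4*w + 3) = (w - 1)*(w + 1)^2*(w + 3)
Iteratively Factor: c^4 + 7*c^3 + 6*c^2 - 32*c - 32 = (c + 4)*(c^3 + 3*c^2 - 6*c - 8) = (c - 2)*(c + 4)*(c^2 + 5*c + 4) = (c - 2)*(c + 4)^2*(c + 1)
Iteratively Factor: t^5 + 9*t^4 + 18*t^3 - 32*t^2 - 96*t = (t - 2)*(t^4 + 11*t^3 + 40*t^2 + 48*t) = (t - 2)*(t + 4)*(t^3 + 7*t^2 + 12*t) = t*(t - 2)*(t + 4)*(t^2 + 7*t + 12) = t*(t - 2)*(t + 4)^2*(t + 3)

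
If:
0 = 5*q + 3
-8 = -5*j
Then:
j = 8/5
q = -3/5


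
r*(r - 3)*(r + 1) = r^3 - 2*r^2 - 3*r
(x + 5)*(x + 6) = x^2 + 11*x + 30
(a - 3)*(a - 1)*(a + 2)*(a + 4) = a^4 + 2*a^3 - 13*a^2 - 14*a + 24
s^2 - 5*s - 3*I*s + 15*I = (s - 5)*(s - 3*I)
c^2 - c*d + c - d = (c + 1)*(c - d)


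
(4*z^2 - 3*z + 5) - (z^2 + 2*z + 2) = 3*z^2 - 5*z + 3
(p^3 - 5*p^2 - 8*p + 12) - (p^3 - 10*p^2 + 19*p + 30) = 5*p^2 - 27*p - 18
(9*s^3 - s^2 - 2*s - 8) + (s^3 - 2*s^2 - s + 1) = 10*s^3 - 3*s^2 - 3*s - 7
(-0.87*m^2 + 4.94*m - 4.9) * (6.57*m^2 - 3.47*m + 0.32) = -5.7159*m^4 + 35.4747*m^3 - 49.6132*m^2 + 18.5838*m - 1.568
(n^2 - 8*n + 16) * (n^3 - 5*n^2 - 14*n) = n^5 - 13*n^4 + 42*n^3 + 32*n^2 - 224*n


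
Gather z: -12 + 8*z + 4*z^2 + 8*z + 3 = 4*z^2 + 16*z - 9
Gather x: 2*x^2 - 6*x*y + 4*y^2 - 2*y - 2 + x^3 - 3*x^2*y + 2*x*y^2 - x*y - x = x^3 + x^2*(2 - 3*y) + x*(2*y^2 - 7*y - 1) + 4*y^2 - 2*y - 2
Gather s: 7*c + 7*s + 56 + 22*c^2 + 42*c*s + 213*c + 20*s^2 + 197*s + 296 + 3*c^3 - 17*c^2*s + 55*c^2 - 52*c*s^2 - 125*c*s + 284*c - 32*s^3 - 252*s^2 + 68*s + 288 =3*c^3 + 77*c^2 + 504*c - 32*s^3 + s^2*(-52*c - 232) + s*(-17*c^2 - 83*c + 272) + 640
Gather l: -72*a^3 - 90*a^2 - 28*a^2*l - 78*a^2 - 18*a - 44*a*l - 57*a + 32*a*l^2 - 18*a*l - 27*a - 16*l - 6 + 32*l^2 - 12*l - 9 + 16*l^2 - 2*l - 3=-72*a^3 - 168*a^2 - 102*a + l^2*(32*a + 48) + l*(-28*a^2 - 62*a - 30) - 18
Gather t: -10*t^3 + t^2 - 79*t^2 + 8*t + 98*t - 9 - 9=-10*t^3 - 78*t^2 + 106*t - 18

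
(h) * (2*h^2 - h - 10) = 2*h^3 - h^2 - 10*h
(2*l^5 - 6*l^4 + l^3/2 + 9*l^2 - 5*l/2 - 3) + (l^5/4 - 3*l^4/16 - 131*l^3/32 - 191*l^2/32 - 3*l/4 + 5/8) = 9*l^5/4 - 99*l^4/16 - 115*l^3/32 + 97*l^2/32 - 13*l/4 - 19/8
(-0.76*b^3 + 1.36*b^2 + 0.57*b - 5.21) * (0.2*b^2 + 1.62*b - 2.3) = -0.152*b^5 - 0.9592*b^4 + 4.0652*b^3 - 3.2466*b^2 - 9.7512*b + 11.983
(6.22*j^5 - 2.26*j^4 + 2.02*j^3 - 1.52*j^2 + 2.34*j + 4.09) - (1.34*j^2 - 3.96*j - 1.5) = 6.22*j^5 - 2.26*j^4 + 2.02*j^3 - 2.86*j^2 + 6.3*j + 5.59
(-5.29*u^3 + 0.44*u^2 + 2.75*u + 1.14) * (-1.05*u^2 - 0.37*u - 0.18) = 5.5545*u^5 + 1.4953*u^4 - 2.0981*u^3 - 2.2937*u^2 - 0.9168*u - 0.2052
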